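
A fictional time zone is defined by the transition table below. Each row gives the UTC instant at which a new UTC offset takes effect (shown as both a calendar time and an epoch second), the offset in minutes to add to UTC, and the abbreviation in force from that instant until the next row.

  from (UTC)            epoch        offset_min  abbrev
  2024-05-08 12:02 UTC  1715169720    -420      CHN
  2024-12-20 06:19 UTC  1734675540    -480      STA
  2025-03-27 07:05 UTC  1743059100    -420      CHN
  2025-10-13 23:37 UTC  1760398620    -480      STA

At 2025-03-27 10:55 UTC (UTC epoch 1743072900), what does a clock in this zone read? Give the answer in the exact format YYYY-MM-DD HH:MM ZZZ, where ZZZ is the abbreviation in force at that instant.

Query: 2025-03-27 10:55 UTC
Rule 3/4 (CHN, -07:00): 2025-03-27 07:05 UTC ≤ query < 2025-10-13 23:37 UTC
10·60 + 55 - 420 = 235 min
235 = 0·1440 + 235; 235 = 3·60 + 55 → 03:55, same day
→ 2025-03-27 03:55 CHN

2025-03-27 03:55 CHN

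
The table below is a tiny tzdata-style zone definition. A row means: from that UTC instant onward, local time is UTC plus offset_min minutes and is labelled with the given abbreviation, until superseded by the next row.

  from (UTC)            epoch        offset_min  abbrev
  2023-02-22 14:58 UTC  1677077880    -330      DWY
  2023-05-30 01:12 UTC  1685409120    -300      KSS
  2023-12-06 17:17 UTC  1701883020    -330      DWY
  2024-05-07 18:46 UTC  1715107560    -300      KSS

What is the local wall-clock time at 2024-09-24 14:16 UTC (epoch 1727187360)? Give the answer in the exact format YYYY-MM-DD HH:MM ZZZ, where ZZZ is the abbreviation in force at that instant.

Query: 2024-09-24 14:16 UTC
Rule 4/4 (KSS, -05:00): 2024-05-07 18:46 UTC ≤ query < +∞
14·60 + 16 - 300 = 556 min
556 = 0·1440 + 556; 556 = 9·60 + 16 → 09:16, same day
→ 2024-09-24 09:16 KSS

2024-09-24 09:16 KSS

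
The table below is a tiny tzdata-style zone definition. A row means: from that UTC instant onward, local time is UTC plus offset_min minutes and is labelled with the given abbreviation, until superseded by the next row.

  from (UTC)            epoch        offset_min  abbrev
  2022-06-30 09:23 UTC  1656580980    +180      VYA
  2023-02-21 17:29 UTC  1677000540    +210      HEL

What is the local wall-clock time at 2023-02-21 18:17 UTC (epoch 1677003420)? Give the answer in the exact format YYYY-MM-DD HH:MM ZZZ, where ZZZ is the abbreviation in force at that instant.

2023-02-21 21:47 HEL

Query: 2023-02-21 18:17 UTC
Rule 2/2 (HEL, +03:30): 2023-02-21 17:29 UTC ≤ query < +∞
18·60 + 17 + 210 = 1307 min
1307 = 0·1440 + 1307; 1307 = 21·60 + 47 → 21:47, same day
→ 2023-02-21 21:47 HEL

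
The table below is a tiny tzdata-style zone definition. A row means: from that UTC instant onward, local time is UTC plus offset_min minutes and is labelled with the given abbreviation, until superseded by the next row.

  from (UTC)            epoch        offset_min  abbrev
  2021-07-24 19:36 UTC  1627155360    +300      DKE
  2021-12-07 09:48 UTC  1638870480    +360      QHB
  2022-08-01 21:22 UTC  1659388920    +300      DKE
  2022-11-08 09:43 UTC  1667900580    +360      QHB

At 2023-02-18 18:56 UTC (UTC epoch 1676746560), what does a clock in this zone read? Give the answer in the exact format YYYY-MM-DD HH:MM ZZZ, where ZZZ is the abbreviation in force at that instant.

Query: 2023-02-18 18:56 UTC
Rule 4/4 (QHB, +06:00): 2022-11-08 09:43 UTC ≤ query < +∞
18·60 + 56 + 360 = 1496 min
1496 = 1·1440 + 56; 56 = 0·60 + 56 → 00:56, 2023-02-18 + 1 day = 2023-02-19
→ 2023-02-19 00:56 QHB

2023-02-19 00:56 QHB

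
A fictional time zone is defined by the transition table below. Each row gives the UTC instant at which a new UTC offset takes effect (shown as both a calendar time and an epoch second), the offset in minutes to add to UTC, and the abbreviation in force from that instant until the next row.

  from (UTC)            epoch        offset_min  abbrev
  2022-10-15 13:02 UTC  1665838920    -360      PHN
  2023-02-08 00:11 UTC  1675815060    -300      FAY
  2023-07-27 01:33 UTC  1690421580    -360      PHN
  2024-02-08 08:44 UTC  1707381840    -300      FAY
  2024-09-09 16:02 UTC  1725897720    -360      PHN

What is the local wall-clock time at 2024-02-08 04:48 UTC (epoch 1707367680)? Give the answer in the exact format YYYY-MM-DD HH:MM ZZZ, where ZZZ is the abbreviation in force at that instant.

2024-02-07 22:48 PHN

Query: 2024-02-08 04:48 UTC
Rule 3/5 (PHN, -06:00): 2023-07-27 01:33 UTC ≤ query < 2024-02-08 08:44 UTC
4·60 + 48 - 360 = -72 min
-72 = -1·1440 + 1368; 1368 = 22·60 + 48 → 22:48, 2024-02-08 - 1 day = 2024-02-07
→ 2024-02-07 22:48 PHN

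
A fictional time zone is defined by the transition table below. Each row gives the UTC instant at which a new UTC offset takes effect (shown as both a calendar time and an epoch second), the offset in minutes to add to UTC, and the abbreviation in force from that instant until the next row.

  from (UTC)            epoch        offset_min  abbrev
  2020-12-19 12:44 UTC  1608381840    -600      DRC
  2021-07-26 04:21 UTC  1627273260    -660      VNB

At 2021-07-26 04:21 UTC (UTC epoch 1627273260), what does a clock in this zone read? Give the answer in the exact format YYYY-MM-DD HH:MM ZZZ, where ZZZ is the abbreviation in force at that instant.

Query: 2021-07-26 04:21 UTC
Rule 2/2 (VNB, -11:00): 2021-07-26 04:21 UTC ≤ query < +∞
4·60 + 21 - 660 = -399 min
-399 = -1·1440 + 1041; 1041 = 17·60 + 21 → 17:21, 2021-07-26 - 1 day = 2021-07-25
→ 2021-07-25 17:21 VNB

2021-07-25 17:21 VNB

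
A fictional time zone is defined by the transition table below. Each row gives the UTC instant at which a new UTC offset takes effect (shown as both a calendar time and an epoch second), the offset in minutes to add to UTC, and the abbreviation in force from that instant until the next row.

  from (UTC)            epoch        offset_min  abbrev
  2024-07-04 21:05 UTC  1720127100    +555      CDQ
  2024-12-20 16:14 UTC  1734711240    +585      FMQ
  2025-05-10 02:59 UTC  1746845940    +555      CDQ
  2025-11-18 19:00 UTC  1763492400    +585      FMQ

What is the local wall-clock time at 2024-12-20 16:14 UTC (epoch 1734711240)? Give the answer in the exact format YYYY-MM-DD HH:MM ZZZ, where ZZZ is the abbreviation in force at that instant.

2024-12-21 01:59 FMQ

Query: 2024-12-20 16:14 UTC
Rule 2/4 (FMQ, +09:45): 2024-12-20 16:14 UTC ≤ query < 2025-05-10 02:59 UTC
16·60 + 14 + 585 = 1559 min
1559 = 1·1440 + 119; 119 = 1·60 + 59 → 01:59, 2024-12-20 + 1 day = 2024-12-21
→ 2024-12-21 01:59 FMQ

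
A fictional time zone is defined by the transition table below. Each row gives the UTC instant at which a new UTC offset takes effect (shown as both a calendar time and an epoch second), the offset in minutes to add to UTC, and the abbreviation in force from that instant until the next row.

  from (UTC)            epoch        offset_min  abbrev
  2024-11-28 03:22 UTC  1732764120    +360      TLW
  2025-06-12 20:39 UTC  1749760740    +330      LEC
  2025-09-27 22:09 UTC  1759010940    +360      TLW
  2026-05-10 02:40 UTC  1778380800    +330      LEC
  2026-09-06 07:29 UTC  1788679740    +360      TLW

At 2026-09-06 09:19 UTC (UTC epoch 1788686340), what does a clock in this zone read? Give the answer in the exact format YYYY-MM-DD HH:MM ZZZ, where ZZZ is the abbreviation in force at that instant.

Query: 2026-09-06 09:19 UTC
Rule 5/5 (TLW, +06:00): 2026-09-06 07:29 UTC ≤ query < +∞
9·60 + 19 + 360 = 919 min
919 = 0·1440 + 919; 919 = 15·60 + 19 → 15:19, same day
→ 2026-09-06 15:19 TLW

2026-09-06 15:19 TLW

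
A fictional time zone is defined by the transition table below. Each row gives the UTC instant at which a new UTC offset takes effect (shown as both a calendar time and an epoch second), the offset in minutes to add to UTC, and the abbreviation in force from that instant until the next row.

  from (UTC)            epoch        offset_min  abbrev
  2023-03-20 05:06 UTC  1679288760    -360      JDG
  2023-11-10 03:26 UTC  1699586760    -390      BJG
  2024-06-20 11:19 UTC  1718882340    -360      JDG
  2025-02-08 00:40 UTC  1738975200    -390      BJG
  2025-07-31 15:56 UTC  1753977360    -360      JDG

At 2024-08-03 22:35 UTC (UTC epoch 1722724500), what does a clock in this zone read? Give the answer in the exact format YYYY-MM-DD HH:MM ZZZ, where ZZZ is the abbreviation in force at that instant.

Query: 2024-08-03 22:35 UTC
Rule 3/5 (JDG, -06:00): 2024-06-20 11:19 UTC ≤ query < 2025-02-08 00:40 UTC
22·60 + 35 - 360 = 995 min
995 = 0·1440 + 995; 995 = 16·60 + 35 → 16:35, same day
→ 2024-08-03 16:35 JDG

2024-08-03 16:35 JDG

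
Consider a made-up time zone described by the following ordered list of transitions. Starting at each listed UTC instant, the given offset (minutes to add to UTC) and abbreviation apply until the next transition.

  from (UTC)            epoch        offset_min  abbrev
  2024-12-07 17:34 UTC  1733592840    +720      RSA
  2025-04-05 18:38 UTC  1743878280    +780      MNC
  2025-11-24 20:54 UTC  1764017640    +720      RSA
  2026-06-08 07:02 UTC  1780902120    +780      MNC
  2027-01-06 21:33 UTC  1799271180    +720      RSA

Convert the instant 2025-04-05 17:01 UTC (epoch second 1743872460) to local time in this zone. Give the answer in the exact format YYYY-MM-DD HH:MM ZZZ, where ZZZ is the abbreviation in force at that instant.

2025-04-06 05:01 RSA

Query: 2025-04-05 17:01 UTC
Rule 1/5 (RSA, +12:00): 2024-12-07 17:34 UTC ≤ query < 2025-04-05 18:38 UTC
17·60 + 1 + 720 = 1741 min
1741 = 1·1440 + 301; 301 = 5·60 + 1 → 05:01, 2025-04-05 + 1 day = 2025-04-06
→ 2025-04-06 05:01 RSA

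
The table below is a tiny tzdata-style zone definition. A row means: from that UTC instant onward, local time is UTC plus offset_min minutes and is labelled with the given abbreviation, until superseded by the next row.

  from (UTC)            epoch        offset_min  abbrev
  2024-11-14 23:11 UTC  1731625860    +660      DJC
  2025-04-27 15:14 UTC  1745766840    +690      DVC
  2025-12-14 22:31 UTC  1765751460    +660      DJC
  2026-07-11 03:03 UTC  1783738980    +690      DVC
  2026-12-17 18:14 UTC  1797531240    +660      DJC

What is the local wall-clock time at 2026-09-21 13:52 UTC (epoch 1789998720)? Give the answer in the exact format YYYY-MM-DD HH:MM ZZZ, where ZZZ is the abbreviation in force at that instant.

2026-09-22 01:22 DVC

Query: 2026-09-21 13:52 UTC
Rule 4/5 (DVC, +11:30): 2026-07-11 03:03 UTC ≤ query < 2026-12-17 18:14 UTC
13·60 + 52 + 690 = 1522 min
1522 = 1·1440 + 82; 82 = 1·60 + 22 → 01:22, 2026-09-21 + 1 day = 2026-09-22
→ 2026-09-22 01:22 DVC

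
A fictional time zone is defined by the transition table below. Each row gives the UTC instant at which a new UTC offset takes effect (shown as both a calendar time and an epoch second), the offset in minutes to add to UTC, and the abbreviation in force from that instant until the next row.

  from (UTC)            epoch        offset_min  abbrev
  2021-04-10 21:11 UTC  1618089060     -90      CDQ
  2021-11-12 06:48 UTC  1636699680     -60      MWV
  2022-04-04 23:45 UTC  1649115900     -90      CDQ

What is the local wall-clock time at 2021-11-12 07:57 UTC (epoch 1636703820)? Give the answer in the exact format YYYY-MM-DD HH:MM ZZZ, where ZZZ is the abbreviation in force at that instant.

Query: 2021-11-12 07:57 UTC
Rule 2/3 (MWV, -01:00): 2021-11-12 06:48 UTC ≤ query < 2022-04-04 23:45 UTC
7·60 + 57 - 60 = 417 min
417 = 0·1440 + 417; 417 = 6·60 + 57 → 06:57, same day
→ 2021-11-12 06:57 MWV

2021-11-12 06:57 MWV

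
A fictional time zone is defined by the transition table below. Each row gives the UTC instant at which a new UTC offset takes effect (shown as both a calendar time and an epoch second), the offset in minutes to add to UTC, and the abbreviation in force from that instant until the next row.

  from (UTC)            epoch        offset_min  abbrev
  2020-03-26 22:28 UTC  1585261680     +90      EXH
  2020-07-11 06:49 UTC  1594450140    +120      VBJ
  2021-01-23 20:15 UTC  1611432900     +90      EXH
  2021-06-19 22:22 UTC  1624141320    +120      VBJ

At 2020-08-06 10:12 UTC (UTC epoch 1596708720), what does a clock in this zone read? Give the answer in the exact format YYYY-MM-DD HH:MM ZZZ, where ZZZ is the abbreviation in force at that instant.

2020-08-06 12:12 VBJ

Query: 2020-08-06 10:12 UTC
Rule 2/4 (VBJ, +02:00): 2020-07-11 06:49 UTC ≤ query < 2021-01-23 20:15 UTC
10·60 + 12 + 120 = 732 min
732 = 0·1440 + 732; 732 = 12·60 + 12 → 12:12, same day
→ 2020-08-06 12:12 VBJ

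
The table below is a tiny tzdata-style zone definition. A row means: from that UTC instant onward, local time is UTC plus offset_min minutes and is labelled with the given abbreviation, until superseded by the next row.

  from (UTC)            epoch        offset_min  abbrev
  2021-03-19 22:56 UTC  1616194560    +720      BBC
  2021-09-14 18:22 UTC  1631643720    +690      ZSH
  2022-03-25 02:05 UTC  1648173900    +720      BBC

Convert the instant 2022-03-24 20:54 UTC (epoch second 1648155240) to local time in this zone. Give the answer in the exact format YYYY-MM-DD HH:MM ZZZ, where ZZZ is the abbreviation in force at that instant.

Query: 2022-03-24 20:54 UTC
Rule 2/3 (ZSH, +11:30): 2021-09-14 18:22 UTC ≤ query < 2022-03-25 02:05 UTC
20·60 + 54 + 690 = 1944 min
1944 = 1·1440 + 504; 504 = 8·60 + 24 → 08:24, 2022-03-24 + 1 day = 2022-03-25
→ 2022-03-25 08:24 ZSH

2022-03-25 08:24 ZSH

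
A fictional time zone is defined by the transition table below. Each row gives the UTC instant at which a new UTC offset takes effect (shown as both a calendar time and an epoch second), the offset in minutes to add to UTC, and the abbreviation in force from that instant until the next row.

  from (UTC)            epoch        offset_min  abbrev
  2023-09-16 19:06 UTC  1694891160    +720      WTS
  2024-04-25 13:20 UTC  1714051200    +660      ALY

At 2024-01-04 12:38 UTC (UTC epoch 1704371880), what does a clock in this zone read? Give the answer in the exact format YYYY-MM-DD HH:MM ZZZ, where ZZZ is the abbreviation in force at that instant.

Query: 2024-01-04 12:38 UTC
Rule 1/2 (WTS, +12:00): 2023-09-16 19:06 UTC ≤ query < 2024-04-25 13:20 UTC
12·60 + 38 + 720 = 1478 min
1478 = 1·1440 + 38; 38 = 0·60 + 38 → 00:38, 2024-01-04 + 1 day = 2024-01-05
→ 2024-01-05 00:38 WTS

2024-01-05 00:38 WTS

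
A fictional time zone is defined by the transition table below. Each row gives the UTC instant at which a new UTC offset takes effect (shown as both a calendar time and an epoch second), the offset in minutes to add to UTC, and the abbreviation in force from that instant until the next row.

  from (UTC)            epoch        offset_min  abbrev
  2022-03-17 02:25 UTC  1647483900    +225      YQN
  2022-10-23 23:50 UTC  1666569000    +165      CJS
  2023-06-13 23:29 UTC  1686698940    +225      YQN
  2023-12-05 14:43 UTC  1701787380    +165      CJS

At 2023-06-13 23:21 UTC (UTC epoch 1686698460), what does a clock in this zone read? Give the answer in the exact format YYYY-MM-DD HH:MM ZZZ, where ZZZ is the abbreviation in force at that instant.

2023-06-14 02:06 CJS

Query: 2023-06-13 23:21 UTC
Rule 2/4 (CJS, +02:45): 2022-10-23 23:50 UTC ≤ query < 2023-06-13 23:29 UTC
23·60 + 21 + 165 = 1566 min
1566 = 1·1440 + 126; 126 = 2·60 + 6 → 02:06, 2023-06-13 + 1 day = 2023-06-14
→ 2023-06-14 02:06 CJS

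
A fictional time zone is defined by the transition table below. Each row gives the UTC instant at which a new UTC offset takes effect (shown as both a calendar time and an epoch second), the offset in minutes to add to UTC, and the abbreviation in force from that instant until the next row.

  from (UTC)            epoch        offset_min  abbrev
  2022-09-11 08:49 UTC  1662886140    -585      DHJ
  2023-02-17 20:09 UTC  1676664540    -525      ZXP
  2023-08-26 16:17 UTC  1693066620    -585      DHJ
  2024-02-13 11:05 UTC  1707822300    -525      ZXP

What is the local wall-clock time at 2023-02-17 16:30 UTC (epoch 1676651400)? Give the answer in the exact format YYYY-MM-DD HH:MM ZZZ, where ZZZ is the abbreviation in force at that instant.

2023-02-17 06:45 DHJ

Query: 2023-02-17 16:30 UTC
Rule 1/4 (DHJ, -09:45): 2022-09-11 08:49 UTC ≤ query < 2023-02-17 20:09 UTC
16·60 + 30 - 585 = 405 min
405 = 0·1440 + 405; 405 = 6·60 + 45 → 06:45, same day
→ 2023-02-17 06:45 DHJ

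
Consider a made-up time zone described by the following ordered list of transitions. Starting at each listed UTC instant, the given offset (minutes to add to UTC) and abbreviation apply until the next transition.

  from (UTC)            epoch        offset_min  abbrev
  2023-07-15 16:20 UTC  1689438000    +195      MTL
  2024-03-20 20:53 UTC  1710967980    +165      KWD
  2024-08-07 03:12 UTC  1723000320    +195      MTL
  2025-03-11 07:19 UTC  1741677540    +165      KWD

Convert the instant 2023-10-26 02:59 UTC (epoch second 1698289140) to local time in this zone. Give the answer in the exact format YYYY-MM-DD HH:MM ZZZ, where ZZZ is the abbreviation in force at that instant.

Query: 2023-10-26 02:59 UTC
Rule 1/4 (MTL, +03:15): 2023-07-15 16:20 UTC ≤ query < 2024-03-20 20:53 UTC
2·60 + 59 + 195 = 374 min
374 = 0·1440 + 374; 374 = 6·60 + 14 → 06:14, same day
→ 2023-10-26 06:14 MTL

2023-10-26 06:14 MTL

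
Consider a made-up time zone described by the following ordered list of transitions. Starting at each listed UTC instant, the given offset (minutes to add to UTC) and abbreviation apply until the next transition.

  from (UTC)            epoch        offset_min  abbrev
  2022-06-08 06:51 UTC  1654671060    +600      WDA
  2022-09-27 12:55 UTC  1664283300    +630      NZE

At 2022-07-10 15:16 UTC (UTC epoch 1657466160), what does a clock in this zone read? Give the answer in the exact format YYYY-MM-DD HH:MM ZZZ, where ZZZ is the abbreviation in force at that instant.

Query: 2022-07-10 15:16 UTC
Rule 1/2 (WDA, +10:00): 2022-06-08 06:51 UTC ≤ query < 2022-09-27 12:55 UTC
15·60 + 16 + 600 = 1516 min
1516 = 1·1440 + 76; 76 = 1·60 + 16 → 01:16, 2022-07-10 + 1 day = 2022-07-11
→ 2022-07-11 01:16 WDA

2022-07-11 01:16 WDA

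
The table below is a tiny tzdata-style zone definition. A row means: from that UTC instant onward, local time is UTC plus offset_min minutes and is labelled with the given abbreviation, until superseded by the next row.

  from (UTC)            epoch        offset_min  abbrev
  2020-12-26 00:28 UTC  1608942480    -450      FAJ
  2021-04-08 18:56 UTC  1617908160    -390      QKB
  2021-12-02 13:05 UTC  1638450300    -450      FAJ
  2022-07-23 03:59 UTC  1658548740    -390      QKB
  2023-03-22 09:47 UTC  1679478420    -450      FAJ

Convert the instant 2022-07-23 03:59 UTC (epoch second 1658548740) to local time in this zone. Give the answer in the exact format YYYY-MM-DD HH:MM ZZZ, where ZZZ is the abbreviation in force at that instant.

2022-07-22 21:29 QKB

Query: 2022-07-23 03:59 UTC
Rule 4/5 (QKB, -06:30): 2022-07-23 03:59 UTC ≤ query < 2023-03-22 09:47 UTC
3·60 + 59 - 390 = -151 min
-151 = -1·1440 + 1289; 1289 = 21·60 + 29 → 21:29, 2022-07-23 - 1 day = 2022-07-22
→ 2022-07-22 21:29 QKB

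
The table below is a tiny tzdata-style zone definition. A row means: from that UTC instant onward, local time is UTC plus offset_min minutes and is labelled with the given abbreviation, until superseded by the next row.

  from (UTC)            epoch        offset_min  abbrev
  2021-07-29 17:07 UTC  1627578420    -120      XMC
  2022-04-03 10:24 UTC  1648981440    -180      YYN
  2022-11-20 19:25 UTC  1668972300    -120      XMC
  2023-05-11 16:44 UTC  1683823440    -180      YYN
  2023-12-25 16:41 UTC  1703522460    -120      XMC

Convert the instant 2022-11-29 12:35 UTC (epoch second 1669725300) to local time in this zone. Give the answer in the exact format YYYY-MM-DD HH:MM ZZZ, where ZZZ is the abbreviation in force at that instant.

2022-11-29 10:35 XMC

Query: 2022-11-29 12:35 UTC
Rule 3/5 (XMC, -02:00): 2022-11-20 19:25 UTC ≤ query < 2023-05-11 16:44 UTC
12·60 + 35 - 120 = 635 min
635 = 0·1440 + 635; 635 = 10·60 + 35 → 10:35, same day
→ 2022-11-29 10:35 XMC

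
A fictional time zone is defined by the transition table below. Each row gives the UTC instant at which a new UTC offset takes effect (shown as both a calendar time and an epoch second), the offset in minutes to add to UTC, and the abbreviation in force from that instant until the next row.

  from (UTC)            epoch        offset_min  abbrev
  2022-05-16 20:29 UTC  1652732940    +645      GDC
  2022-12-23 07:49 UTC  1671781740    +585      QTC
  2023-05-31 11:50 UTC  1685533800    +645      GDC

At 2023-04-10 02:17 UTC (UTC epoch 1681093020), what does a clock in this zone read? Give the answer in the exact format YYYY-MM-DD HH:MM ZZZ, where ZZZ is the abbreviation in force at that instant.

2023-04-10 12:02 QTC

Query: 2023-04-10 02:17 UTC
Rule 2/3 (QTC, +09:45): 2022-12-23 07:49 UTC ≤ query < 2023-05-31 11:50 UTC
2·60 + 17 + 585 = 722 min
722 = 0·1440 + 722; 722 = 12·60 + 2 → 12:02, same day
→ 2023-04-10 12:02 QTC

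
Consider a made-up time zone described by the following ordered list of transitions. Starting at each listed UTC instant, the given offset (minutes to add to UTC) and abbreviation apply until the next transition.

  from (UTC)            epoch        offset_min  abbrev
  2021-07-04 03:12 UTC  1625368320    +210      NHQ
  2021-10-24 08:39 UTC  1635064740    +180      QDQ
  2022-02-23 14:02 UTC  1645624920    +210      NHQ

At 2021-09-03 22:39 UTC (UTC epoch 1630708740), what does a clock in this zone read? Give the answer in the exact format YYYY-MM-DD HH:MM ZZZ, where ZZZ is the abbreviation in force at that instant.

Query: 2021-09-03 22:39 UTC
Rule 1/3 (NHQ, +03:30): 2021-07-04 03:12 UTC ≤ query < 2021-10-24 08:39 UTC
22·60 + 39 + 210 = 1569 min
1569 = 1·1440 + 129; 129 = 2·60 + 9 → 02:09, 2021-09-03 + 1 day = 2021-09-04
→ 2021-09-04 02:09 NHQ

2021-09-04 02:09 NHQ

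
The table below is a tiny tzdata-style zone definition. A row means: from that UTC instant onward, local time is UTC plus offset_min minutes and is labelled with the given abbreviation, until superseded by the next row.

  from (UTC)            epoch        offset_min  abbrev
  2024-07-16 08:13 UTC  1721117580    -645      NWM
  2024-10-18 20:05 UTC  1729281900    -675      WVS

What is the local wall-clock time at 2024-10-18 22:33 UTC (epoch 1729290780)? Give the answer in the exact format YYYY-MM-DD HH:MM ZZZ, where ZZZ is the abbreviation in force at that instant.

Query: 2024-10-18 22:33 UTC
Rule 2/2 (WVS, -11:15): 2024-10-18 20:05 UTC ≤ query < +∞
22·60 + 33 - 675 = 678 min
678 = 0·1440 + 678; 678 = 11·60 + 18 → 11:18, same day
→ 2024-10-18 11:18 WVS

2024-10-18 11:18 WVS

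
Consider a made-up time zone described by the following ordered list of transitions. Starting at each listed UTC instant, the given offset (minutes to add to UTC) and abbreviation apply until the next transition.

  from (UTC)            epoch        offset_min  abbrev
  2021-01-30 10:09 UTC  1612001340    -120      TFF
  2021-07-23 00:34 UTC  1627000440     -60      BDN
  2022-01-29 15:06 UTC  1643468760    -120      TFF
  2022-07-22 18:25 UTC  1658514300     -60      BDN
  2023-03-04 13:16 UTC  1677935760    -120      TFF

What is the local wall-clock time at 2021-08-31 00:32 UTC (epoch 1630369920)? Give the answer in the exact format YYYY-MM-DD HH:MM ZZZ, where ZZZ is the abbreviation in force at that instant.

2021-08-30 23:32 BDN

Query: 2021-08-31 00:32 UTC
Rule 2/5 (BDN, -01:00): 2021-07-23 00:34 UTC ≤ query < 2022-01-29 15:06 UTC
0·60 + 32 - 60 = -28 min
-28 = -1·1440 + 1412; 1412 = 23·60 + 32 → 23:32, 2021-08-31 - 1 day = 2021-08-30
→ 2021-08-30 23:32 BDN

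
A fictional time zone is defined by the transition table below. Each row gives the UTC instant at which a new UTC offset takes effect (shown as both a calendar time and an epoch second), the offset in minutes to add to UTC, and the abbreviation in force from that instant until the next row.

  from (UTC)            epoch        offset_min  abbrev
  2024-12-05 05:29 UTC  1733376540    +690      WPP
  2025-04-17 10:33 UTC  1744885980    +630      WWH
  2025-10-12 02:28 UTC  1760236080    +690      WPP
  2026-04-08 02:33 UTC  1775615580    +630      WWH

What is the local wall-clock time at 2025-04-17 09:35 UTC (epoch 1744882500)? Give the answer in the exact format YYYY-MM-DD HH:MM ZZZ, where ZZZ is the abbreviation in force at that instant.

2025-04-17 21:05 WPP

Query: 2025-04-17 09:35 UTC
Rule 1/4 (WPP, +11:30): 2024-12-05 05:29 UTC ≤ query < 2025-04-17 10:33 UTC
9·60 + 35 + 690 = 1265 min
1265 = 0·1440 + 1265; 1265 = 21·60 + 5 → 21:05, same day
→ 2025-04-17 21:05 WPP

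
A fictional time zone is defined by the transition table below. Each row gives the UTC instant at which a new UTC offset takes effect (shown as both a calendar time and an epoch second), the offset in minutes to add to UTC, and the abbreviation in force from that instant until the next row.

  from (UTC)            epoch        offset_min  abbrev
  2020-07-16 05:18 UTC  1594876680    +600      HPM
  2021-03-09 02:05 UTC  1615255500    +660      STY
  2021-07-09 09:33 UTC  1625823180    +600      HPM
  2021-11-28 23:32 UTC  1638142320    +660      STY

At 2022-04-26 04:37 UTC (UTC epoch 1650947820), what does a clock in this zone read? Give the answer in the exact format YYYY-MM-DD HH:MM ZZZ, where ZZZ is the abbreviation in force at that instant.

Query: 2022-04-26 04:37 UTC
Rule 4/4 (STY, +11:00): 2021-11-28 23:32 UTC ≤ query < +∞
4·60 + 37 + 660 = 937 min
937 = 0·1440 + 937; 937 = 15·60 + 37 → 15:37, same day
→ 2022-04-26 15:37 STY

2022-04-26 15:37 STY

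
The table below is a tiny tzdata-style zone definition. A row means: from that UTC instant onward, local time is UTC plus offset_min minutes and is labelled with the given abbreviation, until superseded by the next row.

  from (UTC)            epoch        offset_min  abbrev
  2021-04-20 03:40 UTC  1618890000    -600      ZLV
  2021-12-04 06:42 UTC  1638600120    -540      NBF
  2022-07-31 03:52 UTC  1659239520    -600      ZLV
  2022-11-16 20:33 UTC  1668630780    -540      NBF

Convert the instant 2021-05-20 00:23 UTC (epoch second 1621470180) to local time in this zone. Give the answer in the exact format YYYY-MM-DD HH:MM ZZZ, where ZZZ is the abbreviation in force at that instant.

Query: 2021-05-20 00:23 UTC
Rule 1/4 (ZLV, -10:00): 2021-04-20 03:40 UTC ≤ query < 2021-12-04 06:42 UTC
0·60 + 23 - 600 = -577 min
-577 = -1·1440 + 863; 863 = 14·60 + 23 → 14:23, 2021-05-20 - 1 day = 2021-05-19
→ 2021-05-19 14:23 ZLV

2021-05-19 14:23 ZLV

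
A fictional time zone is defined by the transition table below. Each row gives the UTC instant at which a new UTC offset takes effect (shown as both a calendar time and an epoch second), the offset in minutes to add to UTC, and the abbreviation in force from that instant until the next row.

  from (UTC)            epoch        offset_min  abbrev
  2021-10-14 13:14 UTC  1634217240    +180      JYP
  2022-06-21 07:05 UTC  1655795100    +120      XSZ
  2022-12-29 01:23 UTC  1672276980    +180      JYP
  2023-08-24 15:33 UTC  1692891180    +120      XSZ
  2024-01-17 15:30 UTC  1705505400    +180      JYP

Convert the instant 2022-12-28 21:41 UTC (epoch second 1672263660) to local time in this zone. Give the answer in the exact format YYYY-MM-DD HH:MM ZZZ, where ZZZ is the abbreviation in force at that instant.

Query: 2022-12-28 21:41 UTC
Rule 2/5 (XSZ, +02:00): 2022-06-21 07:05 UTC ≤ query < 2022-12-29 01:23 UTC
21·60 + 41 + 120 = 1421 min
1421 = 0·1440 + 1421; 1421 = 23·60 + 41 → 23:41, same day
→ 2022-12-28 23:41 XSZ

2022-12-28 23:41 XSZ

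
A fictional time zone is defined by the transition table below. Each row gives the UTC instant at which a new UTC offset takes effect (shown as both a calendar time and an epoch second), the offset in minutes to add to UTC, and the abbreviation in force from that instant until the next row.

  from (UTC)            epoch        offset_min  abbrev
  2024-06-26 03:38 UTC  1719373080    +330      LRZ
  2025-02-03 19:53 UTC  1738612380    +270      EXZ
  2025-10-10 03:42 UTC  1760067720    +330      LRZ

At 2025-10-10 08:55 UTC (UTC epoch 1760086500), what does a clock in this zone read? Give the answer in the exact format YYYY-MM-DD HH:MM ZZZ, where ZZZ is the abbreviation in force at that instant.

Query: 2025-10-10 08:55 UTC
Rule 3/3 (LRZ, +05:30): 2025-10-10 03:42 UTC ≤ query < +∞
8·60 + 55 + 330 = 865 min
865 = 0·1440 + 865; 865 = 14·60 + 25 → 14:25, same day
→ 2025-10-10 14:25 LRZ

2025-10-10 14:25 LRZ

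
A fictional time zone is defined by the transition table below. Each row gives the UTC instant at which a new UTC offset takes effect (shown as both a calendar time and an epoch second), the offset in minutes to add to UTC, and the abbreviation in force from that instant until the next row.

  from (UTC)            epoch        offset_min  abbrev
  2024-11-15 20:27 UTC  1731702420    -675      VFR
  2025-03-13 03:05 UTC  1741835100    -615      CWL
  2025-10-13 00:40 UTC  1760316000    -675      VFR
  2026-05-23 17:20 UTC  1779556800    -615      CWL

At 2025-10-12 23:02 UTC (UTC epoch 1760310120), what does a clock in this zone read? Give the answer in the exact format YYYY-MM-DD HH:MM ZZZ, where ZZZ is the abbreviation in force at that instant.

Query: 2025-10-12 23:02 UTC
Rule 2/4 (CWL, -10:15): 2025-03-13 03:05 UTC ≤ query < 2025-10-13 00:40 UTC
23·60 + 2 - 615 = 767 min
767 = 0·1440 + 767; 767 = 12·60 + 47 → 12:47, same day
→ 2025-10-12 12:47 CWL

2025-10-12 12:47 CWL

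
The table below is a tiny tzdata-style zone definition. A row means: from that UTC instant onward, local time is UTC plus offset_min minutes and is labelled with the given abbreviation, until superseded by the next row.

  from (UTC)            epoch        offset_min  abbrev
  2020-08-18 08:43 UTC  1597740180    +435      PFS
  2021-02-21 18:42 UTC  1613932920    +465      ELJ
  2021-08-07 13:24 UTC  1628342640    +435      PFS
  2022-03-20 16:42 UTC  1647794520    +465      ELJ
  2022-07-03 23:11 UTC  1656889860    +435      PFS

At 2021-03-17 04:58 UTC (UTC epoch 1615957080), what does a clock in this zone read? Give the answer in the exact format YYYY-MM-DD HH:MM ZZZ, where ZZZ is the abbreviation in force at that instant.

2021-03-17 12:43 ELJ

Query: 2021-03-17 04:58 UTC
Rule 2/5 (ELJ, +07:45): 2021-02-21 18:42 UTC ≤ query < 2021-08-07 13:24 UTC
4·60 + 58 + 465 = 763 min
763 = 0·1440 + 763; 763 = 12·60 + 43 → 12:43, same day
→ 2021-03-17 12:43 ELJ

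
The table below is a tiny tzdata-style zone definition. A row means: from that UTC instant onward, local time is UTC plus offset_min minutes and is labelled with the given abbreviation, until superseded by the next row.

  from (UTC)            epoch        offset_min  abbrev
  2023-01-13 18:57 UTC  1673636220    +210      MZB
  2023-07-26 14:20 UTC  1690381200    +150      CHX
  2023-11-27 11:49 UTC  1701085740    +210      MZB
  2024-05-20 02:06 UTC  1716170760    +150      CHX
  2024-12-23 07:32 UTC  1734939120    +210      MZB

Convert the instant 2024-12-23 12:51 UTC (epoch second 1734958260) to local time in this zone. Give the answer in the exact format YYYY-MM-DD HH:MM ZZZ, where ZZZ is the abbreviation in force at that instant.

Query: 2024-12-23 12:51 UTC
Rule 5/5 (MZB, +03:30): 2024-12-23 07:32 UTC ≤ query < +∞
12·60 + 51 + 210 = 981 min
981 = 0·1440 + 981; 981 = 16·60 + 21 → 16:21, same day
→ 2024-12-23 16:21 MZB

2024-12-23 16:21 MZB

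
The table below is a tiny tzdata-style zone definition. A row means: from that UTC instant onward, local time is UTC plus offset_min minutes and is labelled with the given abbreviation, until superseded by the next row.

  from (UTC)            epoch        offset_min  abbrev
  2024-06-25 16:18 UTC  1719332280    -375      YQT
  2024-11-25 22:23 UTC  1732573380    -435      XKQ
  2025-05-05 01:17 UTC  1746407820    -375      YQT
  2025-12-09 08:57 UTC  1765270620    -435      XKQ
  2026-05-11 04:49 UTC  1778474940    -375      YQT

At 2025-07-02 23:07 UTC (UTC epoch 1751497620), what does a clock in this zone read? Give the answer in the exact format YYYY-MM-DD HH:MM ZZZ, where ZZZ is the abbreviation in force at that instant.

Query: 2025-07-02 23:07 UTC
Rule 3/5 (YQT, -06:15): 2025-05-05 01:17 UTC ≤ query < 2025-12-09 08:57 UTC
23·60 + 7 - 375 = 1012 min
1012 = 0·1440 + 1012; 1012 = 16·60 + 52 → 16:52, same day
→ 2025-07-02 16:52 YQT

2025-07-02 16:52 YQT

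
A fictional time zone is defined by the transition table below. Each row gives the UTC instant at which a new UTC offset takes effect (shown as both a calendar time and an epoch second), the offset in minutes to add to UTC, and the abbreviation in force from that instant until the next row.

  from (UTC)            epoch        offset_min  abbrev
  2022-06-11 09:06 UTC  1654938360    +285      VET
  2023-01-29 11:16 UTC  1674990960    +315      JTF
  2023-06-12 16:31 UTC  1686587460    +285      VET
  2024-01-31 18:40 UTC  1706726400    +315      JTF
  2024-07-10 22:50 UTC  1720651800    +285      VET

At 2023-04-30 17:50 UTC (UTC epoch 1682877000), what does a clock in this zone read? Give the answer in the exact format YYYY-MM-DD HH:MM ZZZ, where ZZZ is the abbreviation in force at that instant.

Query: 2023-04-30 17:50 UTC
Rule 2/5 (JTF, +05:15): 2023-01-29 11:16 UTC ≤ query < 2023-06-12 16:31 UTC
17·60 + 50 + 315 = 1385 min
1385 = 0·1440 + 1385; 1385 = 23·60 + 5 → 23:05, same day
→ 2023-04-30 23:05 JTF

2023-04-30 23:05 JTF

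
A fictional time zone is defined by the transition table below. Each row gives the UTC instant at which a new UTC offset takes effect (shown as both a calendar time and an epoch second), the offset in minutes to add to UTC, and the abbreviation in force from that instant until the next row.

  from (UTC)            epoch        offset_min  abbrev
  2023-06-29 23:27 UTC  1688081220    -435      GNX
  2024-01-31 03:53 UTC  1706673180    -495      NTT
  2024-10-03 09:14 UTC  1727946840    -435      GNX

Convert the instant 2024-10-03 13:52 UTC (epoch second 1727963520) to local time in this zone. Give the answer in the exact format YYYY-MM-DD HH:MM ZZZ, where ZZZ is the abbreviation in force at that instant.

2024-10-03 06:37 GNX

Query: 2024-10-03 13:52 UTC
Rule 3/3 (GNX, -07:15): 2024-10-03 09:14 UTC ≤ query < +∞
13·60 + 52 - 435 = 397 min
397 = 0·1440 + 397; 397 = 6·60 + 37 → 06:37, same day
→ 2024-10-03 06:37 GNX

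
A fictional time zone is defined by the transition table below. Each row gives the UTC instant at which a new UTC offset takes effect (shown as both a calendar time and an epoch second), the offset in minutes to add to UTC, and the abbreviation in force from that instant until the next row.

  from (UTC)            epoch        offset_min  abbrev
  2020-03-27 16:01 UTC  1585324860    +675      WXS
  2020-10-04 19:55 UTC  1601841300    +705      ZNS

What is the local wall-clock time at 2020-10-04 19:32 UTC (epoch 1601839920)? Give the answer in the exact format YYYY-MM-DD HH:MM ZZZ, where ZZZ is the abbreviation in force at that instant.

Query: 2020-10-04 19:32 UTC
Rule 1/2 (WXS, +11:15): 2020-03-27 16:01 UTC ≤ query < 2020-10-04 19:55 UTC
19·60 + 32 + 675 = 1847 min
1847 = 1·1440 + 407; 407 = 6·60 + 47 → 06:47, 2020-10-04 + 1 day = 2020-10-05
→ 2020-10-05 06:47 WXS

2020-10-05 06:47 WXS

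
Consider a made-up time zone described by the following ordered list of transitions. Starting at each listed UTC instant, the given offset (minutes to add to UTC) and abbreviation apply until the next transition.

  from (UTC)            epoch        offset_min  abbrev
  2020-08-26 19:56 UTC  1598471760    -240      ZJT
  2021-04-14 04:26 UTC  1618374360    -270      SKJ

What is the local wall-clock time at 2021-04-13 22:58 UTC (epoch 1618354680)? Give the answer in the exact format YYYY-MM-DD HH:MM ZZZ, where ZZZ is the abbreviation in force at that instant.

2021-04-13 18:58 ZJT

Query: 2021-04-13 22:58 UTC
Rule 1/2 (ZJT, -04:00): 2020-08-26 19:56 UTC ≤ query < 2021-04-14 04:26 UTC
22·60 + 58 - 240 = 1138 min
1138 = 0·1440 + 1138; 1138 = 18·60 + 58 → 18:58, same day
→ 2021-04-13 18:58 ZJT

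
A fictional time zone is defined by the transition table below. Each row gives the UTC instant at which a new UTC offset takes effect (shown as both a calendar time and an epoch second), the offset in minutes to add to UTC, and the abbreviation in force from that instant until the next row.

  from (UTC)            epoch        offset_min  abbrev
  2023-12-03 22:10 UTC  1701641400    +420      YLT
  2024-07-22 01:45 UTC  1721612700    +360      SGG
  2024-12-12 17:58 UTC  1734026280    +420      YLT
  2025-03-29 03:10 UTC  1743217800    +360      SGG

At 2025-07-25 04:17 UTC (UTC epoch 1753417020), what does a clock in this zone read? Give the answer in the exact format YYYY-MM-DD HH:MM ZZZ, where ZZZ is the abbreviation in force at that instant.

Query: 2025-07-25 04:17 UTC
Rule 4/4 (SGG, +06:00): 2025-03-29 03:10 UTC ≤ query < +∞
4·60 + 17 + 360 = 617 min
617 = 0·1440 + 617; 617 = 10·60 + 17 → 10:17, same day
→ 2025-07-25 10:17 SGG

2025-07-25 10:17 SGG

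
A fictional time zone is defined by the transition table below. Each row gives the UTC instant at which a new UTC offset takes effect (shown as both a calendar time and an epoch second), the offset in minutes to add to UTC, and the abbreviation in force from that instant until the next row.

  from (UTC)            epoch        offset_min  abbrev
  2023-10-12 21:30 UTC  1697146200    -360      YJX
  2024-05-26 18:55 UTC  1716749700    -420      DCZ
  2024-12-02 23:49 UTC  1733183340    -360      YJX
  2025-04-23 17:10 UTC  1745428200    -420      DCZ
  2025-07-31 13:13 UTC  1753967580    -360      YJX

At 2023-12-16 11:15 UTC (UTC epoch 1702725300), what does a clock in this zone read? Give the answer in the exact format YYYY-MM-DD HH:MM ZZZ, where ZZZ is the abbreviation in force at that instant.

Query: 2023-12-16 11:15 UTC
Rule 1/5 (YJX, -06:00): 2023-10-12 21:30 UTC ≤ query < 2024-05-26 18:55 UTC
11·60 + 15 - 360 = 315 min
315 = 0·1440 + 315; 315 = 5·60 + 15 → 05:15, same day
→ 2023-12-16 05:15 YJX

2023-12-16 05:15 YJX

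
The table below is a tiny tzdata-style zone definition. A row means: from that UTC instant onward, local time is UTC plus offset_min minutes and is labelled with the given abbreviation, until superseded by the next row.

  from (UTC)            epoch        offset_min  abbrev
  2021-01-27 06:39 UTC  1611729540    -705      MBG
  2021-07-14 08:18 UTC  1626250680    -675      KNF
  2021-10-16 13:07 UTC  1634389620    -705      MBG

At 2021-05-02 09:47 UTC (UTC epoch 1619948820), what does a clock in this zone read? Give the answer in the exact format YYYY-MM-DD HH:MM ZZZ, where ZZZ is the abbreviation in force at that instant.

2021-05-01 22:02 MBG

Query: 2021-05-02 09:47 UTC
Rule 1/3 (MBG, -11:45): 2021-01-27 06:39 UTC ≤ query < 2021-07-14 08:18 UTC
9·60 + 47 - 705 = -118 min
-118 = -1·1440 + 1322; 1322 = 22·60 + 2 → 22:02, 2021-05-02 - 1 day = 2021-05-01
→ 2021-05-01 22:02 MBG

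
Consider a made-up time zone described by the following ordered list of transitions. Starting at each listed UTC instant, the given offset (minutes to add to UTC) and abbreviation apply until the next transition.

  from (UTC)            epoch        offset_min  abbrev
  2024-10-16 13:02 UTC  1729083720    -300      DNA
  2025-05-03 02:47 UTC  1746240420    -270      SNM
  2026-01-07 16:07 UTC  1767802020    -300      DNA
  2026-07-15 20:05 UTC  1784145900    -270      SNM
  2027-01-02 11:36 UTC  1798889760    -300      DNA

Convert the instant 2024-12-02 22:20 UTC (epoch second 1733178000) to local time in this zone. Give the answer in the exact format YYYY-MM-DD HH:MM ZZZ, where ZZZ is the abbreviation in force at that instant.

Query: 2024-12-02 22:20 UTC
Rule 1/5 (DNA, -05:00): 2024-10-16 13:02 UTC ≤ query < 2025-05-03 02:47 UTC
22·60 + 20 - 300 = 1040 min
1040 = 0·1440 + 1040; 1040 = 17·60 + 20 → 17:20, same day
→ 2024-12-02 17:20 DNA

2024-12-02 17:20 DNA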